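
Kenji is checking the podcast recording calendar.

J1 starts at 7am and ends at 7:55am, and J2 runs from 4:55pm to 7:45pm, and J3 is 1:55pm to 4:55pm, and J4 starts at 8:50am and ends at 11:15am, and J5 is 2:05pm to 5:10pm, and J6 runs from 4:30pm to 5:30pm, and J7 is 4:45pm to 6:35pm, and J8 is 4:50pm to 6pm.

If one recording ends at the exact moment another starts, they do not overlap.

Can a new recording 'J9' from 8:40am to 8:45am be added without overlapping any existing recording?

J1: ends 7:55am at or before J9 starts 8:40am → clear.
J4: starts 8:50am at or after J9 ends 8:45am → clear.
J3: starts 1:55pm at or after J9 ends 8:45am → clear.
J5: starts 2:05pm at or after J9 ends 8:45am → clear.
J6: starts 4:30pm at or after J9 ends 8:45am → clear.
J7: starts 4:45pm at or after J9 ends 8:45am → clear.
J8: starts 4:50pm at or after J9 ends 8:45am → clear.
J2: starts 4:55pm at or after J9 ends 8:45am → clear.

Yes — the slot is free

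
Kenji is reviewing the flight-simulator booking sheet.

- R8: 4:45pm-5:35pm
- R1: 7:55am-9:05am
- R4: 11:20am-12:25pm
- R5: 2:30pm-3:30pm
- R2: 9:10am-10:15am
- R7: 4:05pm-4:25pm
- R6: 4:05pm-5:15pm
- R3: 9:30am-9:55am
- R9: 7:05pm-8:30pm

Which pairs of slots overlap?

Two intervals overlap when each starts before the other ends.
Sorted by start: R1, R2, R3, R4, R5, R6, R7, R8, R9.
R2 starts after R1 ends, so nothing later overlaps R1 either.
R3 starts before R2 ends → R2 and R3 overlap.
R4 starts after R2 ends, so nothing later overlaps R2 either.
R4 starts after R3 ends, so nothing later overlaps R3 either.
R5 starts after R4 ends, so nothing later overlaps R4 either.
R6 starts after R5 ends, so nothing later overlaps R5 either.
R7 starts before R6 ends → R6 and R7 overlap.
R8 starts before R6 ends → R6 and R8 overlap.
R9 starts after R6 ends.
R8 starts after R7 ends, so nothing later overlaps R7 either.
R9 starts after R8 ends.

R2 & R3, R6 & R7, R6 & R8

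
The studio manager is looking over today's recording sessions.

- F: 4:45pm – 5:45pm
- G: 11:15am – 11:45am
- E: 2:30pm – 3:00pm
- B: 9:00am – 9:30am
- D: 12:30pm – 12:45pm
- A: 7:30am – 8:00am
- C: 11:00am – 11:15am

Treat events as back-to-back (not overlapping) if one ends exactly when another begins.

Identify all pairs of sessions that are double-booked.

Sorted by start: A, B, C, G, D, E, F.
B starts after A ends, so nothing later overlaps A either.
C starts after B ends, so nothing later overlaps B either.
G starts exactly when C ends (back-to-back, no overlap), so nothing later overlaps C either.
D starts after G ends, so nothing later overlaps G either.
E starts after D ends, so nothing later overlaps D either.
F starts after E ends.

none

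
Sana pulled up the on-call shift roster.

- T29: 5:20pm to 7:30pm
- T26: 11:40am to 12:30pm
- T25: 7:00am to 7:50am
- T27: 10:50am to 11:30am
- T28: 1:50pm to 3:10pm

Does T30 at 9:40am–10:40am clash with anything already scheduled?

T25: ends 7:50am at or before T30 starts 9:40am → clear.
T27: starts 10:50am at or after T30 ends 10:40am → clear.
T26: starts 11:40am at or after T30 ends 10:40am → clear.
T28: starts 1:50pm at or after T30 ends 10:40am → clear.
T29: starts 5:20pm at or after T30 ends 10:40am → clear.

No — it doesn't clash with anything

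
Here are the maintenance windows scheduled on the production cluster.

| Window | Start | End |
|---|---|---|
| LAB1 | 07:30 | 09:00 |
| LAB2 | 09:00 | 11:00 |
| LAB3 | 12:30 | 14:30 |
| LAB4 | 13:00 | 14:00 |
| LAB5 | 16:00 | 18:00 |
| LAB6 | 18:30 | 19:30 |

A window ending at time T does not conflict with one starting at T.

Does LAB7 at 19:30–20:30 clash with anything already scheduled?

LAB1: ends 09:00 at or before LAB7 starts 19:30 → clear.
LAB2: ends 11:00 at or before LAB7 starts 19:30 → clear.
LAB3: ends 14:30 at or before LAB7 starts 19:30 → clear.
LAB4: ends 14:00 at or before LAB7 starts 19:30 → clear.
LAB5: ends 18:00 at or before LAB7 starts 19:30 → clear.
LAB6: ends 19:30 at or before LAB7 starts 19:30 → clear.

No — it doesn't clash with anything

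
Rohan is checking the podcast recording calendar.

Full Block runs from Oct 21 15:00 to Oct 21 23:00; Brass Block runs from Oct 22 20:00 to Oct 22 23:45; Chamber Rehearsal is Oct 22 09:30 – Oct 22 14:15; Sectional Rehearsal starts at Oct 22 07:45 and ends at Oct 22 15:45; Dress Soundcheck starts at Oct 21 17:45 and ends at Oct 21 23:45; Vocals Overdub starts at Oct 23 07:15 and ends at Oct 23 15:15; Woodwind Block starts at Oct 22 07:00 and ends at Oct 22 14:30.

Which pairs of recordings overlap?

Chamber Rehearsal & Sectional Rehearsal, Chamber Rehearsal & Woodwind Block, Dress Soundcheck & Full Block, Sectional Rehearsal & Woodwind Block

Sorted by start: Full Block, Dress Soundcheck, Woodwind Block, Sectional Rehearsal, Chamber Rehearsal, Brass Block, Vocals Overdub.
Dress Soundcheck starts before Full Block ends → Full Block and Dress Soundcheck overlap.
Woodwind Block starts after Full Block ends, so Full Block has no further overlaps.
Woodwind Block starts after Dress Soundcheck ends, so Dress Soundcheck has no further overlaps.
Sectional Rehearsal starts before Woodwind Block ends → Woodwind Block and Sectional Rehearsal overlap.
Chamber Rehearsal starts before Woodwind Block ends → Woodwind Block and Chamber Rehearsal overlap.
Brass Block starts after Woodwind Block ends, so Woodwind Block has no further overlaps.
Chamber Rehearsal starts before Sectional Rehearsal ends → Sectional Rehearsal and Chamber Rehearsal overlap.
Brass Block starts after Sectional Rehearsal ends, so Sectional Rehearsal has no further overlaps.
Brass Block starts after Chamber Rehearsal ends, so Chamber Rehearsal has no further overlaps.
Vocals Overdub starts after Brass Block ends.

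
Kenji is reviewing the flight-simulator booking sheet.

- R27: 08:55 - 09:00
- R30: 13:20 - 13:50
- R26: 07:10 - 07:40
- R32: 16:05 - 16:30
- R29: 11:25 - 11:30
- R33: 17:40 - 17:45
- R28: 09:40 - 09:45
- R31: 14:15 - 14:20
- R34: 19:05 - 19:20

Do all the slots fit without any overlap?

Sorted by start: R26, R27, R28, R29, R30, R31, R32, R33, R34.
R27 starts after R26 ends, so nothing later overlaps R26 either.
R28 starts after R27 ends, so nothing later overlaps R27 either.
R29 starts after R28 ends, so nothing later overlaps R28 either.
R30 starts after R29 ends, so nothing later overlaps R29 either.
R31 starts after R30 ends, so nothing later overlaps R30 either.
R32 starts after R31 ends, so nothing later overlaps R31 either.
R33 starts after R32 ends, so nothing later overlaps R32 either.
R34 starts after R33 ends.
Every pair is clear; the schedule has no overlaps.

Yes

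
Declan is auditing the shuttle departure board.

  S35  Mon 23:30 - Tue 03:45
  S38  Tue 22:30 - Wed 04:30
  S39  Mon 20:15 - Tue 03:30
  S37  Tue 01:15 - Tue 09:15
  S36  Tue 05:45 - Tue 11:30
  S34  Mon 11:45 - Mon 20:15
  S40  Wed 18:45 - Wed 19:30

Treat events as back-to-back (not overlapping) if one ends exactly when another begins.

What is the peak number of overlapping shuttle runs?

Sort all start/end points and keep a running count:
Mon 11:45 start S34 → 1
Mon 20:15 end S34 → 0
Mon 20:15 start S39 → 1
Mon 23:30 start S35 → 2
Tue 01:15 start S37 → 3
Tue 03:30 end S39 → 2
Tue 03:45 end S35 → 1
Tue 05:45 start S36 → 2
Tue 09:15 end S37 → 1
Tue 11:30 end S36 → 0
Tue 22:30 start S38 → 1
Wed 04:30 end S38 → 0
Wed 18:45 start S40 → 1
Wed 19:30 end S40 → 0
Peak is 3, at Tue 01:15 (S35, S37, S39).

3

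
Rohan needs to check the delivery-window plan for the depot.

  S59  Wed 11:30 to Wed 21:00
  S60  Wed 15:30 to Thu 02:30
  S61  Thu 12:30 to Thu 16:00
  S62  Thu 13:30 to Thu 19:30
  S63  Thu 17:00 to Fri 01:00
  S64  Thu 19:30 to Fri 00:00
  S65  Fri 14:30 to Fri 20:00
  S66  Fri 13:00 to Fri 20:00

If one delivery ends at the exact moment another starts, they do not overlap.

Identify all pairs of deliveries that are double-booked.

Sorted by start: S59, S60, S61, S62, S63, S64, S66, S65.
S60 starts before S59 ends → S59 and S60 overlap.
S61 starts after S59 ends; S59 is clear from here.
S61 starts after S60 ends; S60 is clear from here.
S62 starts before S61 ends → S61 and S62 overlap.
S63 starts after S61 ends; S61 is clear from here.
S63 starts before S62 ends → S62 and S63 overlap.
S64 starts exactly when S62 ends (back-to-back, no overlap); S62 is clear from here.
S64 starts before S63 ends → S63 and S64 overlap.
S66 starts after S63 ends; S63 is clear from here.
S66 starts after S64 ends; S64 is clear from here.
S65 starts before S66 ends → S66 and S65 overlap.

S59 & S60, S61 & S62, S62 & S63, S63 & S64, S65 & S66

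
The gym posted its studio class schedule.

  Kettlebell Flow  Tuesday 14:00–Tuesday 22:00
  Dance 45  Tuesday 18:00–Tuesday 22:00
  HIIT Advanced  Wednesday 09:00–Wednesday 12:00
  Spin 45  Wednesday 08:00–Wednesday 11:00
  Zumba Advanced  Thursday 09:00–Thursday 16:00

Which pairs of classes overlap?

Sorted by start: Kettlebell Flow, Dance 45, Spin 45, HIIT Advanced, Zumba Advanced.
Dance 45 starts before Kettlebell Flow ends → Kettlebell Flow and Dance 45 overlap.
Spin 45 starts after Kettlebell Flow ends, so nothing later overlaps Kettlebell Flow either.
Spin 45 starts after Dance 45 ends, so nothing later overlaps Dance 45 either.
HIIT Advanced starts before Spin 45 ends → Spin 45 and HIIT Advanced overlap.
Zumba Advanced starts after Spin 45 ends.
Zumba Advanced starts after HIIT Advanced ends.

Dance 45 & Kettlebell Flow, HIIT Advanced & Spin 45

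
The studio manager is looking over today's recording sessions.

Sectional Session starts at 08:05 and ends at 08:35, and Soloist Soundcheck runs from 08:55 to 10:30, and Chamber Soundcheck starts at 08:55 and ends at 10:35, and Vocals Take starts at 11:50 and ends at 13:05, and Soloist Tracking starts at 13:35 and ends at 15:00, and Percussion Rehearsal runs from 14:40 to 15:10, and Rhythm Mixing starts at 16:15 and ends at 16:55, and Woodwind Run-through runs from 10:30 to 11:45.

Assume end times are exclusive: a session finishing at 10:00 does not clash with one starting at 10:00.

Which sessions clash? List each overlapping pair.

Chamber Soundcheck & Soloist Soundcheck, Chamber Soundcheck & Woodwind Run-through, Percussion Rehearsal & Soloist Tracking

Sorted by start: Sectional Session, Soloist Soundcheck, Chamber Soundcheck, Woodwind Run-through, Vocals Take, Soloist Tracking, Percussion Rehearsal, Rhythm Mixing.
Soloist Soundcheck starts after Sectional Session ends, so nothing later overlaps Sectional Session either.
Chamber Soundcheck starts before Soloist Soundcheck ends → Soloist Soundcheck and Chamber Soundcheck overlap.
Woodwind Run-through starts exactly when Soloist Soundcheck ends (back-to-back, no overlap), so nothing later overlaps Soloist Soundcheck either.
Woodwind Run-through starts before Chamber Soundcheck ends → Chamber Soundcheck and Woodwind Run-through overlap.
Vocals Take starts after Chamber Soundcheck ends, so nothing later overlaps Chamber Soundcheck either.
Vocals Take starts after Woodwind Run-through ends, so nothing later overlaps Woodwind Run-through either.
Soloist Tracking starts after Vocals Take ends, so nothing later overlaps Vocals Take either.
Percussion Rehearsal starts before Soloist Tracking ends → Soloist Tracking and Percussion Rehearsal overlap.
Rhythm Mixing starts after Soloist Tracking ends.
Rhythm Mixing starts after Percussion Rehearsal ends.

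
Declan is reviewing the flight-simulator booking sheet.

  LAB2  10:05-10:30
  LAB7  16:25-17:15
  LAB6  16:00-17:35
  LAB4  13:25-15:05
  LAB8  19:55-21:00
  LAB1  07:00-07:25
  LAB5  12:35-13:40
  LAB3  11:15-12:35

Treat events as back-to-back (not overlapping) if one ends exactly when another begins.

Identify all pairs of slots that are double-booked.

LAB4 & LAB5, LAB6 & LAB7

Sorted by start: LAB1, LAB2, LAB3, LAB5, LAB4, LAB6, LAB7, LAB8.
LAB2 starts after LAB1 ends, so nothing later overlaps LAB1 either.
LAB3 starts after LAB2 ends, so nothing later overlaps LAB2 either.
LAB5 starts exactly when LAB3 ends (back-to-back, no overlap), so nothing later overlaps LAB3 either.
LAB4 starts before LAB5 ends → LAB5 and LAB4 overlap.
LAB6 starts after LAB5 ends, so nothing later overlaps LAB5 either.
LAB6 starts after LAB4 ends, so nothing later overlaps LAB4 either.
LAB7 starts before LAB6 ends → LAB6 and LAB7 overlap.
LAB8 starts after LAB6 ends.
LAB8 starts after LAB7 ends.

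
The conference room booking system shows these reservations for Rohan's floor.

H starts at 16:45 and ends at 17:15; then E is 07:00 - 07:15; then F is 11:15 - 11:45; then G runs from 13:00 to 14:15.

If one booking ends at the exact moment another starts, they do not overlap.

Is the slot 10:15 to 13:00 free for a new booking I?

No — it overlaps F

E: ends 07:15 at or before I starts 10:15 → clear.
F: starts 11:15 before I ends 13:00, and ends 11:45 after I starts 10:15 → overlap.
G: starts 13:00 at or after I ends 13:00 → clear.
H: starts 16:45 at or after I ends 13:00 → clear.
I overlaps F.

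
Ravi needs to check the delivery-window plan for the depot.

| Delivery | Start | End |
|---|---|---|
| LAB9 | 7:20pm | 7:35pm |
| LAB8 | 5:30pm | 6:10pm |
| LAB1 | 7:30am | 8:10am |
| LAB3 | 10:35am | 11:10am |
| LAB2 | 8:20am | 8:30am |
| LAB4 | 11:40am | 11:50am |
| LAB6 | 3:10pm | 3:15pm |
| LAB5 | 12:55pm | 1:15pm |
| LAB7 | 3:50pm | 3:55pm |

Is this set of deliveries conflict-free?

Sorted by start: LAB1, LAB2, LAB3, LAB4, LAB5, LAB6, LAB7, LAB8, LAB9.
LAB2 starts after LAB1 ends — done with LAB1.
LAB3 starts after LAB2 ends — done with LAB2.
LAB4 starts after LAB3 ends — done with LAB3.
LAB5 starts after LAB4 ends — done with LAB4.
LAB6 starts after LAB5 ends — done with LAB5.
LAB7 starts after LAB6 ends — done with LAB6.
LAB8 starts after LAB7 ends — done with LAB7.
LAB9 starts after LAB8 ends.
Every pair is clear; the schedule has no overlaps.

Yes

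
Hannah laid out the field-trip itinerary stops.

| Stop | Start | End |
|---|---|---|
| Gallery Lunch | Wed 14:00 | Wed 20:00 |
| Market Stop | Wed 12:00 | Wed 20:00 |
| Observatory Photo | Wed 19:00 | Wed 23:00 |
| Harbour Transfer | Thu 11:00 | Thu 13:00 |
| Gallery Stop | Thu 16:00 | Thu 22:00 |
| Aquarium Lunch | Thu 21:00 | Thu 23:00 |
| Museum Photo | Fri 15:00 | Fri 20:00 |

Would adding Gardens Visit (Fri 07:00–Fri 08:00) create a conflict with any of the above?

No — it doesn't clash with anything

Market Stop: ends Wed 20:00 at or before Gardens Visit starts Fri 07:00 → clear.
Gallery Lunch: ends Wed 20:00 at or before Gardens Visit starts Fri 07:00 → clear.
Observatory Photo: ends Wed 23:00 at or before Gardens Visit starts Fri 07:00 → clear.
Harbour Transfer: ends Thu 13:00 at or before Gardens Visit starts Fri 07:00 → clear.
Gallery Stop: ends Thu 22:00 at or before Gardens Visit starts Fri 07:00 → clear.
Aquarium Lunch: ends Thu 23:00 at or before Gardens Visit starts Fri 07:00 → clear.
Museum Photo: starts Fri 15:00 at or after Gardens Visit ends Fri 08:00 → clear.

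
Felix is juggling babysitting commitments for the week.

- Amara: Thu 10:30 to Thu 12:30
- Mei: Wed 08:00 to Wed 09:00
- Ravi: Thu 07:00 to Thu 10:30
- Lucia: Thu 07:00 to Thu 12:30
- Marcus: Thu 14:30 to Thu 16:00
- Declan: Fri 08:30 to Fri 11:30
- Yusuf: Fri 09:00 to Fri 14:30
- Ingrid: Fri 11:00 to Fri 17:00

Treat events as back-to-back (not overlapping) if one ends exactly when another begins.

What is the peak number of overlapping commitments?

3

Sort all start/end points and keep a running count:
Wed 08:00 start Mei → 1
Wed 09:00 end Mei → 0
Thu 07:00 start Lucia → 1
Thu 07:00 start Ravi → 2
Thu 10:30 end Ravi → 1
Thu 10:30 start Amara → 2
Thu 12:30 end Amara → 1
Thu 12:30 end Lucia → 0
Thu 14:30 start Marcus → 1
Thu 16:00 end Marcus → 0
Fri 08:30 start Declan → 1
Fri 09:00 start Yusuf → 2
Fri 11:00 start Ingrid → 3
Fri 11:30 end Declan → 2
Fri 14:30 end Yusuf → 1
Fri 17:00 end Ingrid → 0
Peak is 3, at Fri 11:00 (Declan, Ingrid, Yusuf).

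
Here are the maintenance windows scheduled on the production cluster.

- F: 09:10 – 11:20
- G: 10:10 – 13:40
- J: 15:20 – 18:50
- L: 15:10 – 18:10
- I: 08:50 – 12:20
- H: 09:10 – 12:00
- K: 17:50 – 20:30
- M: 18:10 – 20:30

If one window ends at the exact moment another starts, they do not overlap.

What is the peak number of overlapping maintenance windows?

Walk through starts and ends in time order (an end at T is processed before a start at T):
08:50 start I → 1
09:10 start F → 2
09:10 start H → 3
10:10 start G → 4
11:20 end F → 3
12:00 end H → 2
12:20 end I → 1
13:40 end G → 0
15:10 start L → 1
15:20 start J → 2
17:50 start K → 3
18:10 end L → 2
18:10 start M → 3
18:50 end J → 2
20:30 end K → 1
20:30 end M → 0
Peak is 4, at 10:10 (F, G, H, I).

4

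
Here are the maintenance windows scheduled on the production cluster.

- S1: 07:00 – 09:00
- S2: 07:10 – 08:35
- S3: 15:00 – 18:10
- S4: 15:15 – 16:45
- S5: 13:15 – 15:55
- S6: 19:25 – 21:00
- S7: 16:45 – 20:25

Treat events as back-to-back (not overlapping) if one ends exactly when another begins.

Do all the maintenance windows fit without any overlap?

No

Two intervals overlap when each starts before the other ends.
Sorted by start: S1, S2, S5, S3, S4, S7, S6.
S2 starts before S1 ends → S1 and S2 overlap.
That's a conflict, so the schedule is not conflict-free.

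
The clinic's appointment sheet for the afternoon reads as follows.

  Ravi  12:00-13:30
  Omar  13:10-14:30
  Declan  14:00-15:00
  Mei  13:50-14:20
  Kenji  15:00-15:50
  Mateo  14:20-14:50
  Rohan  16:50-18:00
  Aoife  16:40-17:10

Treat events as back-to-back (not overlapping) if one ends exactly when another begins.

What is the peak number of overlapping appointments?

Sort all start/end points and keep a running count:
12:00 start Ravi → 1
13:10 start Omar → 2
13:30 end Ravi → 1
13:50 start Mei → 2
14:00 start Declan → 3
14:20 end Mei → 2
14:20 start Mateo → 3
14:30 end Omar → 2
14:50 end Mateo → 1
15:00 end Declan → 0
15:00 start Kenji → 1
15:50 end Kenji → 0
16:40 start Aoife → 1
16:50 start Rohan → 2
17:10 end Aoife → 1
18:00 end Rohan → 0
Peak is 3, at 14:00 (Declan, Mei, Omar).

3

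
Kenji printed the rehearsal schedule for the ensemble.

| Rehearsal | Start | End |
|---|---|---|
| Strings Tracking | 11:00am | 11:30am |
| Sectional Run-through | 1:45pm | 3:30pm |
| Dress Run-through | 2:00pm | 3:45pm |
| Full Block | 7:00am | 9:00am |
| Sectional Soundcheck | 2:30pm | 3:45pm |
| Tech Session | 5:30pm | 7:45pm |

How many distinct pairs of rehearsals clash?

Sorted by start: Full Block, Strings Tracking, Sectional Run-through, Dress Run-through, Sectional Soundcheck, Tech Session.
Strings Tracking starts after Full Block ends — done with Full Block.
Sectional Run-through starts after Strings Tracking ends — done with Strings Tracking.
Dress Run-through starts before Sectional Run-through ends → Sectional Run-through and Dress Run-through overlap.
Sectional Soundcheck starts before Sectional Run-through ends → Sectional Run-through and Sectional Soundcheck overlap.
Tech Session starts after Sectional Run-through ends.
Sectional Soundcheck starts before Dress Run-through ends → Dress Run-through and Sectional Soundcheck overlap.
Tech Session starts after Dress Run-through ends.
Tech Session starts after Sectional Soundcheck ends.
Overlapping pairs: Dress Run-through & Sectional Run-through, Dress Run-through & Sectional Soundcheck, Sectional Run-through & Sectional Soundcheck — 3 in total.

3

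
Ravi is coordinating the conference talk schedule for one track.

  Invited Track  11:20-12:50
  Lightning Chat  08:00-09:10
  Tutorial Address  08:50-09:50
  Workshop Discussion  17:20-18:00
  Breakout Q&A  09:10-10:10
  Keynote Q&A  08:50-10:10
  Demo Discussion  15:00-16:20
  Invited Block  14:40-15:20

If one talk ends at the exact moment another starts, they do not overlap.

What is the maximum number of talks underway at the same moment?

3

Sweep the timeline, counting +1 at each start and −1 at each end (ends before starts at a tie):
08:00 start Lightning Chat → 1
08:50 start Keynote Q&A → 2
08:50 start Tutorial Address → 3
09:10 end Lightning Chat → 2
09:10 start Breakout Q&A → 3
09:50 end Tutorial Address → 2
10:10 end Breakout Q&A → 1
10:10 end Keynote Q&A → 0
11:20 start Invited Track → 1
12:50 end Invited Track → 0
14:40 start Invited Block → 1
15:00 start Demo Discussion → 2
15:20 end Invited Block → 1
16:20 end Demo Discussion → 0
17:20 start Workshop Discussion → 1
18:00 end Workshop Discussion → 0
Peak is 3, at 08:50 (Keynote Q&A, Lightning Chat, Tutorial Address).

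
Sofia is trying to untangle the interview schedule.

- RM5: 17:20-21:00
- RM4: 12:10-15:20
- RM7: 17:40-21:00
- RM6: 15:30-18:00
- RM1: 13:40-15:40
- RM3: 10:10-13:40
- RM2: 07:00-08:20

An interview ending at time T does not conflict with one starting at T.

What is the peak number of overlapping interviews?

3

Sort all start/end points and keep a running count:
07:00 start RM2 → 1
08:20 end RM2 → 0
10:10 start RM3 → 1
12:10 start RM4 → 2
13:40 end RM3 → 1
13:40 start RM1 → 2
15:20 end RM4 → 1
15:30 start RM6 → 2
15:40 end RM1 → 1
17:20 start RM5 → 2
17:40 start RM7 → 3
18:00 end RM6 → 2
21:00 end RM5 → 1
21:00 end RM7 → 0
Peak is 3, at 17:40 (RM5, RM6, RM7).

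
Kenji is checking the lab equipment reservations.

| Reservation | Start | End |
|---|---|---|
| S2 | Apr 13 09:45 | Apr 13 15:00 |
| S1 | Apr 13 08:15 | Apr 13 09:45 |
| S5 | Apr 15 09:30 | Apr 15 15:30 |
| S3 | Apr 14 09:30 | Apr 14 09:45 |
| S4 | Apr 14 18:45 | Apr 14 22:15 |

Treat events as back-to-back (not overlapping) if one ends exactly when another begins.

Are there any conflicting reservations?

No

Two intervals overlap when each starts before the other ends.
Sorted by start: S1, S2, S3, S4, S5.
S2 starts exactly when S1 ends (back-to-back, no overlap), so S1 has no further overlaps.
S3 starts after S2 ends, so S2 has no further overlaps.
S4 starts after S3 ends, so S3 has no further overlaps.
S5 starts after S4 ends.
Every pair is clear; the schedule has no overlaps.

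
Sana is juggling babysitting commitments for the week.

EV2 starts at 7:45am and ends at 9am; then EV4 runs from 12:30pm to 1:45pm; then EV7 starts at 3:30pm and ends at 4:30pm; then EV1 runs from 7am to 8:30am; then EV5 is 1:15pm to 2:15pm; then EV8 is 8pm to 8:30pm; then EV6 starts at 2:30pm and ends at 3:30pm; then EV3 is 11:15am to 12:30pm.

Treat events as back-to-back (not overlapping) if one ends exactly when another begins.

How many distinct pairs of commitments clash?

2

Sorted by start: EV1, EV2, EV3, EV4, EV5, EV6, EV7, EV8.
EV2 starts before EV1 ends → EV1 and EV2 overlap.
EV3 starts after EV1 ends — done with EV1.
EV3 starts after EV2 ends — done with EV2.
EV4 starts exactly when EV3 ends (back-to-back, no overlap) — done with EV3.
EV5 starts before EV4 ends → EV4 and EV5 overlap.
EV6 starts after EV4 ends — done with EV4.
EV6 starts after EV5 ends — done with EV5.
EV7 starts exactly when EV6 ends (back-to-back, no overlap) — done with EV6.
EV8 starts after EV7 ends.
Overlapping pairs: EV1 & EV2, EV4 & EV5 — 2 in total.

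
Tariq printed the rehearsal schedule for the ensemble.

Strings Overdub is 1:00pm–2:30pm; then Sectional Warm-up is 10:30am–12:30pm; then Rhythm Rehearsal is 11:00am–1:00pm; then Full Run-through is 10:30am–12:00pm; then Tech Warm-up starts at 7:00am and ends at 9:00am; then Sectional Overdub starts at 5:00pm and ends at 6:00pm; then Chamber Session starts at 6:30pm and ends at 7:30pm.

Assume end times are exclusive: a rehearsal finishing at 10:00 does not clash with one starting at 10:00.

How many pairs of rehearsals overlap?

Two intervals overlap when each starts before the other ends.
Sorted by start: Tech Warm-up, Sectional Warm-up, Full Run-through, Rhythm Rehearsal, Strings Overdub, Sectional Overdub, Chamber Session.
Sectional Warm-up starts after Tech Warm-up ends, so nothing later overlaps Tech Warm-up either.
Full Run-through starts before Sectional Warm-up ends → Sectional Warm-up and Full Run-through overlap.
Rhythm Rehearsal starts before Sectional Warm-up ends → Sectional Warm-up and Rhythm Rehearsal overlap.
Strings Overdub starts after Sectional Warm-up ends, so nothing later overlaps Sectional Warm-up either.
Rhythm Rehearsal starts before Full Run-through ends → Full Run-through and Rhythm Rehearsal overlap.
Strings Overdub starts after Full Run-through ends, so nothing later overlaps Full Run-through either.
Strings Overdub starts exactly when Rhythm Rehearsal ends (back-to-back, no overlap), so nothing later overlaps Rhythm Rehearsal either.
Sectional Overdub starts after Strings Overdub ends, so nothing later overlaps Strings Overdub either.
Chamber Session starts after Sectional Overdub ends.
Overlapping pairs: Full Run-through & Rhythm Rehearsal, Full Run-through & Sectional Warm-up, Rhythm Rehearsal & Sectional Warm-up — 3 in total.

3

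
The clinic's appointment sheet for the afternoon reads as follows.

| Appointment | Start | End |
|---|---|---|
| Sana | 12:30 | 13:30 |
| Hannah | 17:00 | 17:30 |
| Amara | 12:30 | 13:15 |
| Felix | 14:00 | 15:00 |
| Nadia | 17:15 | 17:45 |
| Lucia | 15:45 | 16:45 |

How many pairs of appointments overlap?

Sorted by start: Amara, Sana, Felix, Lucia, Hannah, Nadia.
Sana starts before Amara ends → Amara and Sana overlap.
Felix starts after Amara ends — done with Amara.
Felix starts after Sana ends — done with Sana.
Lucia starts after Felix ends — done with Felix.
Hannah starts after Lucia ends — done with Lucia.
Nadia starts before Hannah ends → Hannah and Nadia overlap.
Overlapping pairs: Amara & Sana, Hannah & Nadia — 2 in total.

2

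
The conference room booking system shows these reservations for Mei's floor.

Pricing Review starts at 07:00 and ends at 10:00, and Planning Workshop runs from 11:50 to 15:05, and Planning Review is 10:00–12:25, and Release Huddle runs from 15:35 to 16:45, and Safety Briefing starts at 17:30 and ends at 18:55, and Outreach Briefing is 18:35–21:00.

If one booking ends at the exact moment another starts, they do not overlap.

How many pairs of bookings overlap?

2

Sorted by start: Pricing Review, Planning Review, Planning Workshop, Release Huddle, Safety Briefing, Outreach Briefing.
Planning Review starts exactly when Pricing Review ends (back-to-back, no overlap); Pricing Review is clear from here.
Planning Workshop starts before Planning Review ends → Planning Review and Planning Workshop overlap.
Release Huddle starts after Planning Review ends; Planning Review is clear from here.
Release Huddle starts after Planning Workshop ends; Planning Workshop is clear from here.
Safety Briefing starts after Release Huddle ends; Release Huddle is clear from here.
Outreach Briefing starts before Safety Briefing ends → Safety Briefing and Outreach Briefing overlap.
Overlapping pairs: Outreach Briefing & Safety Briefing, Planning Review & Planning Workshop — 2 in total.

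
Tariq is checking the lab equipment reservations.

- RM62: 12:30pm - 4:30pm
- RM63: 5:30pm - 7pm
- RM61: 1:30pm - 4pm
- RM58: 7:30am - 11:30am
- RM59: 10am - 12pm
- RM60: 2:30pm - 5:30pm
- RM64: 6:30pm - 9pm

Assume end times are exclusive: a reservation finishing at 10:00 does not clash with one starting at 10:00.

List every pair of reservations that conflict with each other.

Two intervals overlap when each starts before the other ends.
Sorted by start: RM58, RM59, RM62, RM61, RM60, RM63, RM64.
RM59 starts before RM58 ends → RM58 and RM59 overlap.
RM62 starts after RM58 ends; RM58 is clear from here.
RM62 starts after RM59 ends; RM59 is clear from here.
RM61 starts before RM62 ends → RM62 and RM61 overlap.
RM60 starts before RM62 ends → RM62 and RM60 overlap.
RM63 starts after RM62 ends; RM62 is clear from here.
RM60 starts before RM61 ends → RM61 and RM60 overlap.
RM63 starts after RM61 ends; RM61 is clear from here.
RM63 starts exactly when RM60 ends (back-to-back, no overlap); RM60 is clear from here.
RM64 starts before RM63 ends → RM63 and RM64 overlap.

RM58 & RM59, RM60 & RM61, RM60 & RM62, RM61 & RM62, RM63 & RM64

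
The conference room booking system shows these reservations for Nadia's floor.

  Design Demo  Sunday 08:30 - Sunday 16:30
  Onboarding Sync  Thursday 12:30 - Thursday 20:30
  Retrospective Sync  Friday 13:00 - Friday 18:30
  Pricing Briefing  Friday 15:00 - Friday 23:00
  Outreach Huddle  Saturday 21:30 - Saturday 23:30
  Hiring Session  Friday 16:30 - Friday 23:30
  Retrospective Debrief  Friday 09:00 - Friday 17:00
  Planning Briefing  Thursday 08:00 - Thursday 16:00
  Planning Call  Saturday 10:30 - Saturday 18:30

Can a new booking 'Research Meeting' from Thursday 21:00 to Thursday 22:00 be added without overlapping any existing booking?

Planning Briefing: ends Thursday 16:00 at or before Research Meeting starts Thursday 21:00 → clear.
Onboarding Sync: ends Thursday 20:30 at or before Research Meeting starts Thursday 21:00 → clear.
Retrospective Debrief: starts Friday 09:00 at or after Research Meeting ends Thursday 22:00 → clear.
Retrospective Sync: starts Friday 13:00 at or after Research Meeting ends Thursday 22:00 → clear.
Pricing Briefing: starts Friday 15:00 at or after Research Meeting ends Thursday 22:00 → clear.
Hiring Session: starts Friday 16:30 at or after Research Meeting ends Thursday 22:00 → clear.
Planning Call: starts Saturday 10:30 at or after Research Meeting ends Thursday 22:00 → clear.
Outreach Huddle: starts Saturday 21:30 at or after Research Meeting ends Thursday 22:00 → clear.
Design Demo: starts Sunday 08:30 at or after Research Meeting ends Thursday 22:00 → clear.

Yes — the slot is free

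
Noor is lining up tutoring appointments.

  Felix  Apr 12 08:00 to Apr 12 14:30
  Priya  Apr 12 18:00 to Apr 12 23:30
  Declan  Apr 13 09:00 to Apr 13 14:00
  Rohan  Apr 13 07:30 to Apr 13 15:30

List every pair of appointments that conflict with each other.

Sorted by start: Felix, Priya, Rohan, Declan.
Priya starts after Felix ends; Felix is clear from here.
Rohan starts after Priya ends; Priya is clear from here.
Declan starts before Rohan ends → Rohan and Declan overlap.

Declan & Rohan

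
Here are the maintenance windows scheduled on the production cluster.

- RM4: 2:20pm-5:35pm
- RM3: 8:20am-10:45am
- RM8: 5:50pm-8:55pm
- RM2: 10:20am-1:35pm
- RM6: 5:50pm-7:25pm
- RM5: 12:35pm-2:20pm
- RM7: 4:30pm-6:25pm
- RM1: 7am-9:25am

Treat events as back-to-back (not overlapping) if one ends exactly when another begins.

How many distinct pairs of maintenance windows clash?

7

Check each pair: they overlap iff neither finishes before the other starts.
Sorted by start: RM1, RM3, RM2, RM5, RM4, RM7, RM6, RM8.
RM3 starts before RM1 ends → RM1 and RM3 overlap.
RM2 starts after RM1 ends; RM1 is clear from here.
RM2 starts before RM3 ends → RM3 and RM2 overlap.
RM5 starts after RM3 ends; RM3 is clear from here.
RM5 starts before RM2 ends → RM2 and RM5 overlap.
RM4 starts after RM2 ends; RM2 is clear from here.
RM4 starts exactly when RM5 ends (back-to-back, no overlap); RM5 is clear from here.
RM7 starts before RM4 ends → RM4 and RM7 overlap.
RM6 starts after RM4 ends; RM4 is clear from here.
RM6 starts before RM7 ends → RM7 and RM6 overlap.
RM8 starts before RM7 ends → RM7 and RM8 overlap.
RM8 starts before RM6 ends → RM6 and RM8 overlap.
Overlapping pairs: RM1 & RM3, RM2 & RM3, RM2 & RM5, RM4 & RM7, RM6 & RM7, RM6 & RM8, RM7 & RM8 — 7 in total.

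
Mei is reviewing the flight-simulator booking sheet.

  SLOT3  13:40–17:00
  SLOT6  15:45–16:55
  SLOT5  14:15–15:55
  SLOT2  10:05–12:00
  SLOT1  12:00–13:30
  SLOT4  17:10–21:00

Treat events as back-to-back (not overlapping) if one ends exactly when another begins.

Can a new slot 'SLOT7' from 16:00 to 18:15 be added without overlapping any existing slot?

No — it overlaps SLOT3, SLOT4, SLOT6

SLOT2: ends 12:00 at or before SLOT7 starts 16:00 → clear.
SLOT1: ends 13:30 at or before SLOT7 starts 16:00 → clear.
SLOT3: starts 13:40 before SLOT7 ends 18:15, and ends 17:00 after SLOT7 starts 16:00 → overlap.
SLOT5: ends 15:55 at or before SLOT7 starts 16:00 → clear.
SLOT6: starts 15:45 before SLOT7 ends 18:15, and ends 16:55 after SLOT7 starts 16:00 → overlap.
SLOT4: starts 17:10 before SLOT7 ends 18:15, and ends 21:00 after SLOT7 starts 16:00 → overlap.
SLOT7 overlaps SLOT3, SLOT4, SLOT6.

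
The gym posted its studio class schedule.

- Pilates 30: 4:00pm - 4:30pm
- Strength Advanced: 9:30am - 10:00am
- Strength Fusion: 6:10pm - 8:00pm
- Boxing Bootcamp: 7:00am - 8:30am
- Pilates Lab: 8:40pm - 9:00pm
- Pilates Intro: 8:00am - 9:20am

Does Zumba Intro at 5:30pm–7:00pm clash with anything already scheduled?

Boxing Bootcamp: ends 8:30am at or before Zumba Intro starts 5:30pm → clear.
Pilates Intro: ends 9:20am at or before Zumba Intro starts 5:30pm → clear.
Strength Advanced: ends 10:00am at or before Zumba Intro starts 5:30pm → clear.
Pilates 30: ends 4:30pm at or before Zumba Intro starts 5:30pm → clear.
Strength Fusion: starts 6:10pm before Zumba Intro ends 7:00pm, and ends 8:00pm after Zumba Intro starts 5:30pm → overlap.
Pilates Lab: starts 8:40pm at or after Zumba Intro ends 7:00pm → clear.
Zumba Intro overlaps Strength Fusion.

Yes — it overlaps Strength Fusion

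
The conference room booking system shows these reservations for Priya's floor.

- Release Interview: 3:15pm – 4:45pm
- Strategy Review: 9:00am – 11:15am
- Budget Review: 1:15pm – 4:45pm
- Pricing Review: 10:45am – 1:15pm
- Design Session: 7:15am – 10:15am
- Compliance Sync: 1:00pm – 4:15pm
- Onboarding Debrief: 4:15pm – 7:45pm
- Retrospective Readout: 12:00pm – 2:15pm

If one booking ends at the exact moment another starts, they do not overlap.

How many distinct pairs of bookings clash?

11

Sorted by start: Design Session, Strategy Review, Pricing Review, Retrospective Readout, Compliance Sync, Budget Review, Release Interview, Onboarding Debrief.
Strategy Review starts before Design Session ends → Design Session and Strategy Review overlap.
Pricing Review starts after Design Session ends; Design Session is clear from here.
Pricing Review starts before Strategy Review ends → Strategy Review and Pricing Review overlap.
Retrospective Readout starts after Strategy Review ends; Strategy Review is clear from here.
Retrospective Readout starts before Pricing Review ends → Pricing Review and Retrospective Readout overlap.
Compliance Sync starts before Pricing Review ends → Pricing Review and Compliance Sync overlap.
Budget Review starts exactly when Pricing Review ends (back-to-back, no overlap); Pricing Review is clear from here.
Compliance Sync starts before Retrospective Readout ends → Retrospective Readout and Compliance Sync overlap.
Budget Review starts before Retrospective Readout ends → Retrospective Readout and Budget Review overlap.
Release Interview starts after Retrospective Readout ends; Retrospective Readout is clear from here.
Budget Review starts before Compliance Sync ends → Compliance Sync and Budget Review overlap.
Release Interview starts before Compliance Sync ends → Compliance Sync and Release Interview overlap.
Onboarding Debrief starts exactly when Compliance Sync ends (back-to-back, no overlap).
Release Interview starts before Budget Review ends → Budget Review and Release Interview overlap.
Onboarding Debrief starts before Budget Review ends → Budget Review and Onboarding Debrief overlap.
Onboarding Debrief starts before Release Interview ends → Release Interview and Onboarding Debrief overlap.
Overlapping pairs: Budget Review & Compliance Sync, Budget Review & Onboarding Debrief, Budget Review & Release Interview, Budget Review & Retrospective Readout, Compliance Sync & Pricing Review, Compliance Sync & Release Interview, Compliance Sync & Retrospective Readout, Design Session & Strategy Review, Onboarding Debrief & Release Interview, Pricing Review & Retrospective Readout, Pricing Review & Strategy Review — 11 in total.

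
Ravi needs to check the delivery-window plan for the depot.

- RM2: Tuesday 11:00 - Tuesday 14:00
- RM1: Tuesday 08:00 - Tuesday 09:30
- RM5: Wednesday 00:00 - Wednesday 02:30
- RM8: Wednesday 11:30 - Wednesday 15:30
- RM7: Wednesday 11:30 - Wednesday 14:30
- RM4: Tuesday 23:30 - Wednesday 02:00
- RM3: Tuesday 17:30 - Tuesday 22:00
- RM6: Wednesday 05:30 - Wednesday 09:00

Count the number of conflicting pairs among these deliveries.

Check each pair: they overlap iff neither finishes before the other starts.
Sorted by start: RM1, RM2, RM3, RM4, RM5, RM6, RM7, RM8.
RM2 starts after RM1 ends, so RM1 has no further overlaps.
RM3 starts after RM2 ends, so RM2 has no further overlaps.
RM4 starts after RM3 ends, so RM3 has no further overlaps.
RM5 starts before RM4 ends → RM4 and RM5 overlap.
RM6 starts after RM4 ends, so RM4 has no further overlaps.
RM6 starts after RM5 ends, so RM5 has no further overlaps.
RM7 starts after RM6 ends, so RM6 has no further overlaps.
RM8 starts before RM7 ends → RM7 and RM8 overlap.
Overlapping pairs: RM4 & RM5, RM7 & RM8 — 2 in total.

2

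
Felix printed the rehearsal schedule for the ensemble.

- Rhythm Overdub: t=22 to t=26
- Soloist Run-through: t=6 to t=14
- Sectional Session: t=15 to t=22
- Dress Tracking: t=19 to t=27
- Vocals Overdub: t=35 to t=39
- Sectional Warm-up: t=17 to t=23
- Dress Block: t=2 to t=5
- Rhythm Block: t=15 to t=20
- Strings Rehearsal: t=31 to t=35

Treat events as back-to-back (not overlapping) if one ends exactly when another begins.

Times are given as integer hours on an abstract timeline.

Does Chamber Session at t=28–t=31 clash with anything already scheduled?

No — it doesn't clash with anything

Dress Block: ends t=5 at or before Chamber Session starts t=28 → clear.
Soloist Run-through: ends t=14 at or before Chamber Session starts t=28 → clear.
Rhythm Block: ends t=20 at or before Chamber Session starts t=28 → clear.
Sectional Session: ends t=22 at or before Chamber Session starts t=28 → clear.
Sectional Warm-up: ends t=23 at or before Chamber Session starts t=28 → clear.
Dress Tracking: ends t=27 at or before Chamber Session starts t=28 → clear.
Rhythm Overdub: ends t=26 at or before Chamber Session starts t=28 → clear.
Strings Rehearsal: starts t=31 at or after Chamber Session ends t=31 → clear.
Vocals Overdub: starts t=35 at or after Chamber Session ends t=31 → clear.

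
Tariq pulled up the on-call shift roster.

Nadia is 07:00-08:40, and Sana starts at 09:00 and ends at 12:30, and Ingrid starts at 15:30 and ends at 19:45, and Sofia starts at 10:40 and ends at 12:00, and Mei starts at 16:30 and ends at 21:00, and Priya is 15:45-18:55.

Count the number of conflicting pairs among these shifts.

Sorted by start: Nadia, Sana, Sofia, Ingrid, Priya, Mei.
Sana starts after Nadia ends — done with Nadia.
Sofia starts before Sana ends → Sana and Sofia overlap.
Ingrid starts after Sana ends — done with Sana.
Ingrid starts after Sofia ends — done with Sofia.
Priya starts before Ingrid ends → Ingrid and Priya overlap.
Mei starts before Ingrid ends → Ingrid and Mei overlap.
Mei starts before Priya ends → Priya and Mei overlap.
Overlapping pairs: Ingrid & Mei, Ingrid & Priya, Mei & Priya, Sana & Sofia — 4 in total.

4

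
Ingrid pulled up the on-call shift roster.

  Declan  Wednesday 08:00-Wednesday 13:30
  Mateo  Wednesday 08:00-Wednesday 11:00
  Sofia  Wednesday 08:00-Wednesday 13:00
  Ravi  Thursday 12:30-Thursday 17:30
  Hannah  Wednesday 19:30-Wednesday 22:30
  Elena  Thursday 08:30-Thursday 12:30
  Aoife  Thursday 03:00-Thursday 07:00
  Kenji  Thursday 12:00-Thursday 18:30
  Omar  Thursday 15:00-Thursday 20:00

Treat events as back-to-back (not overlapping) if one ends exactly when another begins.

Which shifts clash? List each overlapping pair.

Declan & Mateo, Declan & Sofia, Elena & Kenji, Kenji & Omar, Kenji & Ravi, Mateo & Sofia, Omar & Ravi

Two intervals overlap when each starts before the other ends.
Sorted by start: Declan, Mateo, Sofia, Hannah, Aoife, Elena, Kenji, Ravi, Omar.
Mateo starts before Declan ends → Declan and Mateo overlap.
Sofia starts before Declan ends → Declan and Sofia overlap.
Hannah starts after Declan ends — done with Declan.
Sofia starts before Mateo ends → Mateo and Sofia overlap.
Hannah starts after Mateo ends — done with Mateo.
Hannah starts after Sofia ends — done with Sofia.
Aoife starts after Hannah ends — done with Hannah.
Elena starts after Aoife ends — done with Aoife.
Kenji starts before Elena ends → Elena and Kenji overlap.
Ravi starts exactly when Elena ends (back-to-back, no overlap) — done with Elena.
Ravi starts before Kenji ends → Kenji and Ravi overlap.
Omar starts before Kenji ends → Kenji and Omar overlap.
Omar starts before Ravi ends → Ravi and Omar overlap.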